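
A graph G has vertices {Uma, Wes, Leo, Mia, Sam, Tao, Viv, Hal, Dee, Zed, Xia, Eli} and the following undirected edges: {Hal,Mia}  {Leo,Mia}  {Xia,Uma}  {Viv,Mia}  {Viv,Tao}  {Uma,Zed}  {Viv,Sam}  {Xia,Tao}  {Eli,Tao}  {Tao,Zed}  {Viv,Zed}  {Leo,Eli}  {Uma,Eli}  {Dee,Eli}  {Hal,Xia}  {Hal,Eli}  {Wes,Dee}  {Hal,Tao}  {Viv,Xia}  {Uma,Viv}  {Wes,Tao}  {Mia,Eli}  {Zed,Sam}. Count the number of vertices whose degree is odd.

Degrees: Uma:4, Wes:2, Leo:2, Mia:4, Sam:2, Tao:6, Viv:6, Hal:4, Dee:2, Zed:4, Xia:4, Eli:6
Odd-degree vertices: none.

0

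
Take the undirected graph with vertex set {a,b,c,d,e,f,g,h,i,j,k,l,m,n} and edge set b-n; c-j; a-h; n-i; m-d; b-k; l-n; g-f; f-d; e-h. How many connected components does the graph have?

4

Component: {c, j}
Component: {a, e, h}
Component: {d, f, g, m}
Component: {b, i, k, l, n}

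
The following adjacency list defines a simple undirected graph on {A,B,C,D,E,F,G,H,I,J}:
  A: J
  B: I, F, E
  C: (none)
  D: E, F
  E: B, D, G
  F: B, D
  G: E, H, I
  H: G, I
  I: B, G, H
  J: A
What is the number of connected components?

3

Component: {C}
Component: {A, J}
Component: {B, D, E, F, G, H, I}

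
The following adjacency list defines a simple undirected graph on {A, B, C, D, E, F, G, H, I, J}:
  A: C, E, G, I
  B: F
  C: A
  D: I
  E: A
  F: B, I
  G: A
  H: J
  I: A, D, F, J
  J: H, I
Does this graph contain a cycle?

No

|V| = 10, |E| = 9, number of components = 1.
Since 9 = 10 - 1, the graph is a forest and contains no cycle.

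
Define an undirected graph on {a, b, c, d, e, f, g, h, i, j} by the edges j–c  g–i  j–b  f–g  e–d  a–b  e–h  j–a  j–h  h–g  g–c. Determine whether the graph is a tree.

No

|V| = 10, |E| = 11.
A tree on 10 vertices has exactly 9 edges; this graph has 11, so it contains a cycle and is not a tree.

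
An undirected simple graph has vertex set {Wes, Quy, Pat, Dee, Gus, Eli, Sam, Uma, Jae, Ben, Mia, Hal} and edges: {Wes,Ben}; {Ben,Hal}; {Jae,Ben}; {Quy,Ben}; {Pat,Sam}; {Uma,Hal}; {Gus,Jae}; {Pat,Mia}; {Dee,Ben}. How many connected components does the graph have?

3

Component: {Eli}
Component: {Pat, Sam, Mia}
Component: {Wes, Quy, Dee, Gus, Uma, Jae, Ben, Hal}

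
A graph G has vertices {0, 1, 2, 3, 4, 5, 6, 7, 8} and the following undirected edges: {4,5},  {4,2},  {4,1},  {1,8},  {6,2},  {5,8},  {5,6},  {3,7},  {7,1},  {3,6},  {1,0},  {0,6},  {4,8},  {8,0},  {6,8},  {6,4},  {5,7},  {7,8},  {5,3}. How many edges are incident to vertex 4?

5

Neighbors of 4: 1, 2, 5, 6, 8.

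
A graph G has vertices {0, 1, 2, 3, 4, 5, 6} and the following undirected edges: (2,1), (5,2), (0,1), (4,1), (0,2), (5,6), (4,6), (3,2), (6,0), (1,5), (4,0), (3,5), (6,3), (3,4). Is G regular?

Yes

Degrees: 0:4, 1:4, 2:4, 3:4, 4:4, 5:4, 6:4
All degrees equal 4; the graph is regular.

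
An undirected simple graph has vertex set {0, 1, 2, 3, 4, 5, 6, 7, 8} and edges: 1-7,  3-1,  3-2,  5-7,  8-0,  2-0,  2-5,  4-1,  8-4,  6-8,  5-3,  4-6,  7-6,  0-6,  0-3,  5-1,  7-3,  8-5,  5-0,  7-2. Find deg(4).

3

Neighbors of 4: 1, 6, 8.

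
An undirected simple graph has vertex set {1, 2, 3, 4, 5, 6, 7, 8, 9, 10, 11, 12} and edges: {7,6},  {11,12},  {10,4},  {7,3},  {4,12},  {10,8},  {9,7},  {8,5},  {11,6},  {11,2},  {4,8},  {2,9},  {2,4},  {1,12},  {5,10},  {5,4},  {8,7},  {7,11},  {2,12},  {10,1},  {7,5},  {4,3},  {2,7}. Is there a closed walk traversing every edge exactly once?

No

Degrees: 1:2, 2:5, 3:2, 4:6, 5:4, 6:2, 7:7, 8:4, 9:2, 10:4, 11:4, 12:4
Vertices with odd degree: 2, 7. An Eulerian circuit requires all degrees even.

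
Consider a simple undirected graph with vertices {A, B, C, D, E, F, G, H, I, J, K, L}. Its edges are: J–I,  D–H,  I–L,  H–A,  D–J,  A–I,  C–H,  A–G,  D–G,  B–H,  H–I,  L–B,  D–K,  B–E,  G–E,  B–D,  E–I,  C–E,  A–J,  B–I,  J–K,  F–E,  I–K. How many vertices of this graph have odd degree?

Degrees: A:4, B:5, C:2, D:5, E:5, F:1, G:3, H:5, I:7, J:4, K:3, L:2
Odd-degree vertices: B, D, E, F, G, H, I, K.

8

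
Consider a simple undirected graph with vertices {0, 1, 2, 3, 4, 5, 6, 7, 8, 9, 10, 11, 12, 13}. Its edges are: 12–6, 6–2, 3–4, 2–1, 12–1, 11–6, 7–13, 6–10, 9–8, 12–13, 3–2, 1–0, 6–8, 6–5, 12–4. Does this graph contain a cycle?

Yes

The graph has 14 vertices, 15 edges, and 1 connected component.
One cycle is 2-3-4-12-6-2.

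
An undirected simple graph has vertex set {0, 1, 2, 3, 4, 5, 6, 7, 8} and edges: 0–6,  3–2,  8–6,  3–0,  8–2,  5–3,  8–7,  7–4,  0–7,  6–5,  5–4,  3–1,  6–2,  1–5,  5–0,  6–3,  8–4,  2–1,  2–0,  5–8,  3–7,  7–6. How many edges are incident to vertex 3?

Neighbors of 3: 0, 1, 2, 5, 6, 7.

6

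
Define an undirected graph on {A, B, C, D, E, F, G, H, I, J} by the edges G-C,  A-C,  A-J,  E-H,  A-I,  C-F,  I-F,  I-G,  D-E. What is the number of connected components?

3

Component: {B}
Component: {D, E, H}
Component: {A, C, F, G, I, J}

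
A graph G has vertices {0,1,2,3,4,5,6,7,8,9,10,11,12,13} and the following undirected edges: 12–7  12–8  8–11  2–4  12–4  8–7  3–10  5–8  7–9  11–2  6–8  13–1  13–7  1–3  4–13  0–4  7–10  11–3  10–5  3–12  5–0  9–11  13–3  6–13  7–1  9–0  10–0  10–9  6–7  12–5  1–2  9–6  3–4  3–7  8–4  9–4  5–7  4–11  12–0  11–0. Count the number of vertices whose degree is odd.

Degrees: 0:6, 1:4, 2:3, 3:7, 4:8, 5:5, 6:4, 7:9, 8:6, 9:6, 10:5, 11:6, 12:6, 13:5
Odd-degree vertices: 2, 3, 5, 7, 10, 13.

6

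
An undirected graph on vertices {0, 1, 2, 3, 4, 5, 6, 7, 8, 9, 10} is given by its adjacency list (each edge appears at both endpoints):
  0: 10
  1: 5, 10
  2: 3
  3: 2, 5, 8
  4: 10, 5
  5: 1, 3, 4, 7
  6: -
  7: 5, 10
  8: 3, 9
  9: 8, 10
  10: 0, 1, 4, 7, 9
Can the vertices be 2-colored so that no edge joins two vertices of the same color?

A valid 2-coloring puts {2, 5, 6, 8, 10} on one side and {0, 1, 3, 4, 7, 9} on the other; every edge crosses between the two sides.

Yes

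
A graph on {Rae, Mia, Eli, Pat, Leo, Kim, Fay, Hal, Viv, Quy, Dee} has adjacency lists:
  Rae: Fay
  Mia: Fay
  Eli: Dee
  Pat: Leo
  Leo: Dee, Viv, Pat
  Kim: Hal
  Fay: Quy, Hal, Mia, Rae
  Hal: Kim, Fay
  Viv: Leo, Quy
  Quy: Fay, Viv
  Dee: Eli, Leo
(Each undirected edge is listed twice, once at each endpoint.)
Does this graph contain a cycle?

No

The graph has 11 vertices, 10 edges, and 1 connected component.
Since 10 = 11 - 1, the graph is a forest and contains no cycle.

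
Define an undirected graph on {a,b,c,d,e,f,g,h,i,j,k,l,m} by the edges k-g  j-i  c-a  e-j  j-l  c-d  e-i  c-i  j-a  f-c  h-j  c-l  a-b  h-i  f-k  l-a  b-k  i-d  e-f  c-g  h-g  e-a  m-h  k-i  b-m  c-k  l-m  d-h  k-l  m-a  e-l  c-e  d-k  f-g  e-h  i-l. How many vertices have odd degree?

6

Degrees: a:6, b:3, c:8, d:4, e:7, f:4, g:4, h:6, i:7, j:5, k:7, l:7, m:4
Odd-degree vertices: b, e, i, j, k, l.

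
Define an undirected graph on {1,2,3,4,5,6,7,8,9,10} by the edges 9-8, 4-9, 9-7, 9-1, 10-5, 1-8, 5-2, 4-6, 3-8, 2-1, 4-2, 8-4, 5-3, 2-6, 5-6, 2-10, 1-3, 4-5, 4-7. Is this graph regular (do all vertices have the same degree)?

No

Degrees: 1:4, 2:5, 3:3, 4:6, 5:5, 6:3, 7:2, 8:4, 9:4, 10:2
Degrees are not all equal (e.g. deg(7)=2 but deg(4)=6); not regular.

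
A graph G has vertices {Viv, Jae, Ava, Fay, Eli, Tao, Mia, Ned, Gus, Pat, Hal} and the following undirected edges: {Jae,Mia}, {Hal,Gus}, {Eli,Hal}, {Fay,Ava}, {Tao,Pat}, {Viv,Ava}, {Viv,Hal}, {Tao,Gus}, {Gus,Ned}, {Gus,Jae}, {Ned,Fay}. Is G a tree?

The graph has 11 vertices and 11 edges.
Connected but with 11 > 10 edges, so it has a cycle and is not a tree.

No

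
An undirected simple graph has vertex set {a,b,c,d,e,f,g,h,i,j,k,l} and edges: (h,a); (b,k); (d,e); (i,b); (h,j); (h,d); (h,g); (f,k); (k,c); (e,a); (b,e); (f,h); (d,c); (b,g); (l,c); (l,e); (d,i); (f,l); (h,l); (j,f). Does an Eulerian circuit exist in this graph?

No

Degrees: a:2, b:4, c:3, d:4, e:4, f:4, g:2, h:6, i:2, j:2, k:3, l:4
c, k have odd degree; an Eulerian circuit needs every degree to be even, so none exists.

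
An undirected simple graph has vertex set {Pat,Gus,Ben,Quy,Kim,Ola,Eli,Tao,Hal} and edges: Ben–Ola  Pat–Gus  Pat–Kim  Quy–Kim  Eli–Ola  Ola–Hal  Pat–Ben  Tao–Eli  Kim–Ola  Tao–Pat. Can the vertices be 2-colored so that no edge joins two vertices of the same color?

The cycle Eli-Tao-Pat-Ben-Ola-Eli has length 5, which is odd, so the graph is not bipartite.

No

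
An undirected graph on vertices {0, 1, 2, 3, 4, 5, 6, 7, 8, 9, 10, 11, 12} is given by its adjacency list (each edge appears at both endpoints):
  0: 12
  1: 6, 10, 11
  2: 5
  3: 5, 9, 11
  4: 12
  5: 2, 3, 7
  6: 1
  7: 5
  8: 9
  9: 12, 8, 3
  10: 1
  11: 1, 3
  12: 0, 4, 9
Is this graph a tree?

The graph has 13 vertices and 12 edges.
It is connected with exactly 12 edges, hence acyclic — it is a tree.

Yes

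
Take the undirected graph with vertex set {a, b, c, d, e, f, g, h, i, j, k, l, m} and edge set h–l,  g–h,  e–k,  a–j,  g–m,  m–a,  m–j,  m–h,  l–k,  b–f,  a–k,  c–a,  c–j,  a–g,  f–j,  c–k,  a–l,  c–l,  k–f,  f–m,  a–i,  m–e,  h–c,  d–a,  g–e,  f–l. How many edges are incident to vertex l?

5

Neighbors of l: a, c, f, h, k.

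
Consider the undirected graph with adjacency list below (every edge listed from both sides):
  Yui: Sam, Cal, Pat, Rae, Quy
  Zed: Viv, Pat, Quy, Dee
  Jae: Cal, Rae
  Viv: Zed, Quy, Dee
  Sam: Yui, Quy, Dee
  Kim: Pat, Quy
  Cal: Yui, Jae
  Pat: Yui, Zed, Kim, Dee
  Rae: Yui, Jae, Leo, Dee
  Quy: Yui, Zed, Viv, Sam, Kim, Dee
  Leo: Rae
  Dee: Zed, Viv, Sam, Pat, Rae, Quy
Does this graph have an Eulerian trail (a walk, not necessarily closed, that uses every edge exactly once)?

Degrees: Yui:5, Zed:4, Jae:2, Viv:3, Sam:3, Kim:2, Cal:2, Pat:4, Rae:4, Quy:6, Leo:1, Dee:6
Odd-degree vertices: Yui, Viv, Sam, Leo (4 total).
An Eulerian trail requires 0 or 2 odd-degree vertices; here there are 4.

No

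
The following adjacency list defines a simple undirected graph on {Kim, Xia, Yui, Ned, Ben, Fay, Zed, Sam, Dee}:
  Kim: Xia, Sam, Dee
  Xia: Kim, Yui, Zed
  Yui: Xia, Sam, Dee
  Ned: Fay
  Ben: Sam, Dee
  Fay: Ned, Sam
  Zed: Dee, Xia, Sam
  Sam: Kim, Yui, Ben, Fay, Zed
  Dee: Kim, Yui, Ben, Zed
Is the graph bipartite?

Partition the vertices as {Xia, Ned, Sam, Dee} vs {Kim, Yui, Ben, Fay, Zed}. Each listed edge has one endpoint in each part, so the graph is bipartite.

Yes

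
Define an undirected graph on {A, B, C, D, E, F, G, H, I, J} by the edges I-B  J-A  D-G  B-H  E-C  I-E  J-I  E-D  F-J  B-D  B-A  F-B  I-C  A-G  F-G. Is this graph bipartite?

The cycle E-C-I-E has length 3, which is odd, so the graph is not bipartite.

No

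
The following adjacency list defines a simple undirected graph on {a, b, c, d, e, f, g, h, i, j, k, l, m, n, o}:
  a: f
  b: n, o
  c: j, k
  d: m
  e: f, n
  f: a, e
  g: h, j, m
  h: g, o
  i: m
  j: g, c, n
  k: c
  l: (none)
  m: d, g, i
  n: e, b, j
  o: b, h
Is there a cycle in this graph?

The graph has 15 vertices, 14 edges, and 2 connected components.
Since 14 > 15 - 2, a cycle must exist; for instance n-j-g-h-o-b-n.

Yes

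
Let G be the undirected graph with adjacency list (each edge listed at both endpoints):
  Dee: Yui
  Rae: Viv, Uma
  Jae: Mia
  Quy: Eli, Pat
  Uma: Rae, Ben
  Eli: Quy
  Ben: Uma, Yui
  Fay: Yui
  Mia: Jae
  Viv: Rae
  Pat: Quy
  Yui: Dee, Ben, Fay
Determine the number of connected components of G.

Component: {Jae, Mia}
Component: {Quy, Eli, Pat}
Component: {Dee, Rae, Uma, Ben, Fay, Viv, Yui}

3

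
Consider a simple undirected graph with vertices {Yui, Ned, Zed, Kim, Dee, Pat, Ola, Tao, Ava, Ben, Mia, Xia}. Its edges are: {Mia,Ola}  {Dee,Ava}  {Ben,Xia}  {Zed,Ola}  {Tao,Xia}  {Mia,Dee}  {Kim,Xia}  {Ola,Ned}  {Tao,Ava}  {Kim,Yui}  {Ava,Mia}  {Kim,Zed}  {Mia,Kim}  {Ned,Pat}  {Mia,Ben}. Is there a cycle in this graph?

Yes

|V| = 12, |E| = 15, number of components = 1.
One cycle is Kim-Mia-Ola-Zed-Kim.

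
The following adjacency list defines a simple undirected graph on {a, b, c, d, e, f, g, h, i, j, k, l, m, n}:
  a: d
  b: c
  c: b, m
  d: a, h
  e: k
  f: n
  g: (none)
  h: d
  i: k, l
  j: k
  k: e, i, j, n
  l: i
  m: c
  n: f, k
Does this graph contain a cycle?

The graph has 14 vertices, 10 edges, and 4 connected components.
Since 10 = 14 - 4, the graph is a forest and contains no cycle.

No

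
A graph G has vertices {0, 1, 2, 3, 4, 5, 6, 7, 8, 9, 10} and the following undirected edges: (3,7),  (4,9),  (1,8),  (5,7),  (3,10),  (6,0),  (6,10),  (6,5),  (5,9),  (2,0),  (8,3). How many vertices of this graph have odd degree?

Degrees: 0:2, 1:1, 2:1, 3:3, 4:1, 5:3, 6:3, 7:2, 8:2, 9:2, 10:2
Odd-degree vertices: 1, 2, 3, 4, 5, 6.

6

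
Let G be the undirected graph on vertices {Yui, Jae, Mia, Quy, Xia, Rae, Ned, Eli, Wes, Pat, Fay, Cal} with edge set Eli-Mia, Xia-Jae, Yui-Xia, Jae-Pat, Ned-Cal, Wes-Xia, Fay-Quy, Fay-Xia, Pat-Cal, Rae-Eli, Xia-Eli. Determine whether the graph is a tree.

The graph has 12 vertices and 11 edges.
Connected and |E| = |V| - 1, which characterizes a tree.

Yes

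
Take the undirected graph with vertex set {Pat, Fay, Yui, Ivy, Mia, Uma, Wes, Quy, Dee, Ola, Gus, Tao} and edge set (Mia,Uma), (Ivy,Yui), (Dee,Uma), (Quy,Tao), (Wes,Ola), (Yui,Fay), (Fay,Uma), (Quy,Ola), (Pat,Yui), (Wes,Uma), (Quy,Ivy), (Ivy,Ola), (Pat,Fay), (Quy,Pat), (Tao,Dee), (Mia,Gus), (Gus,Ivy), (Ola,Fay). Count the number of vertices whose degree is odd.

Degrees: Pat:3, Fay:4, Yui:3, Ivy:4, Mia:2, Uma:4, Wes:2, Quy:4, Dee:2, Ola:4, Gus:2, Tao:2
Odd-degree vertices: Pat, Yui.

2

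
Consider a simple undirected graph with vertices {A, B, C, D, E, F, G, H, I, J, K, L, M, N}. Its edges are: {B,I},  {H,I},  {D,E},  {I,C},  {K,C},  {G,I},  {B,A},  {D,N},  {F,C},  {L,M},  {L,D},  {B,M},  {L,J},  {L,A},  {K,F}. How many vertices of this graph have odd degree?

Degrees: A:2, B:3, C:3, D:3, E:1, F:2, G:1, H:1, I:4, J:1, K:2, L:4, M:2, N:1
Odd-degree vertices: B, C, D, E, G, H, J, N.

8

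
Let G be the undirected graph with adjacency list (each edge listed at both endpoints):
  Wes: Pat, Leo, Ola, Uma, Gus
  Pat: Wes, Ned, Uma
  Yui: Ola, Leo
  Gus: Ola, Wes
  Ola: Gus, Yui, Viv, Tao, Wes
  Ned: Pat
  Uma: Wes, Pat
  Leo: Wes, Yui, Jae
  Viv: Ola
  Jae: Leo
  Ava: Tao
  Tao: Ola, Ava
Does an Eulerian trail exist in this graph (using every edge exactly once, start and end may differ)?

Degrees: Wes:5, Pat:3, Yui:2, Gus:2, Ola:5, Ned:1, Uma:2, Leo:3, Viv:1, Jae:1, Ava:1, Tao:2
Odd-degree vertices: Wes, Pat, Ola, Ned, Leo, Viv, Jae, Ava (8 total).
With 8 odd-degree vertices (more than two), no single trail can use every edge.

No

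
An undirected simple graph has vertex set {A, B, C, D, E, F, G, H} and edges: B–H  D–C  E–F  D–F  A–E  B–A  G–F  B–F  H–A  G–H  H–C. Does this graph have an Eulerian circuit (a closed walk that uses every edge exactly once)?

Degrees: A:3, B:3, C:2, D:2, E:2, F:4, G:2, H:4
Vertices with odd degree: A, B. An Eulerian circuit requires all degrees even.

No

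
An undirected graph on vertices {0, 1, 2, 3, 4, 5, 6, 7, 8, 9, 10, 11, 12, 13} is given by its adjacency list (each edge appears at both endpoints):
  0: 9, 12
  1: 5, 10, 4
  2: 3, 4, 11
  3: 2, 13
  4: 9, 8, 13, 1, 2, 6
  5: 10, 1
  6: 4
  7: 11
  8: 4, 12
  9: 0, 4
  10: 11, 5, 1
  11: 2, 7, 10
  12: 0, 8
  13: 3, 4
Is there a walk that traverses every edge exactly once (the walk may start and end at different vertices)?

Degrees: 0:2, 1:3, 2:3, 3:2, 4:6, 5:2, 6:1, 7:1, 8:2, 9:2, 10:3, 11:3, 12:2, 13:2
Odd-degree vertices: 1, 2, 6, 7, 10, 11 (6 total).
An Eulerian trail requires 0 or 2 odd-degree vertices; here there are 6.

No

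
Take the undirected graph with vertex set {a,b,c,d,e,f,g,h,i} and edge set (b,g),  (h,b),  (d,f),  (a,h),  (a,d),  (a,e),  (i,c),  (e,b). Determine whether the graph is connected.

Component: {c, i}
Component: {a, b, d, e, f, g, h}
There are 2 separate components, so the graph is not connected.

No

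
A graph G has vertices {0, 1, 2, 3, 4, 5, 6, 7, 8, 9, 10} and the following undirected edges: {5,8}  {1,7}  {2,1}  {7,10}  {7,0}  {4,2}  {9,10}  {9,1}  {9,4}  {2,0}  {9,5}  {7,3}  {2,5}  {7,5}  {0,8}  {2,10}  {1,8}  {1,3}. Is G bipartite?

7-3-1-7 is an odd cycle (length 3), and a bipartite graph can contain only even cycles.

No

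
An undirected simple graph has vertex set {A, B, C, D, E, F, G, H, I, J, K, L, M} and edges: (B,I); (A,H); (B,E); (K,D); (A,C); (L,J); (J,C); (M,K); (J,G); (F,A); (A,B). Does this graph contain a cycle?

No

The graph has 13 vertices, 11 edges, and 2 connected components.
A forest on 13 vertices with 2 components has exactly 11 edges, which matches — so no cycle.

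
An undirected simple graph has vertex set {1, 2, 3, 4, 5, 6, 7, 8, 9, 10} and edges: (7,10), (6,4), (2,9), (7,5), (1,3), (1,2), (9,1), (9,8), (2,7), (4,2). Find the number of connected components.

1

Component: {1, 2, 3, 4, 5, 6, 7, 8, 9, 10}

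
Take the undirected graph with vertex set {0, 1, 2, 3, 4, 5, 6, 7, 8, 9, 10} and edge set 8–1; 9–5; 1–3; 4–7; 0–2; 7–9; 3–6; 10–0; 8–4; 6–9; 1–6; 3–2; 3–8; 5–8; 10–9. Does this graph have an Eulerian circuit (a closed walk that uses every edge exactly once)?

Degrees: 0:2, 1:3, 2:2, 3:4, 4:2, 5:2, 6:3, 7:2, 8:4, 9:4, 10:2
1, 6 have odd degree; an Eulerian circuit needs every degree to be even, so none exists.

No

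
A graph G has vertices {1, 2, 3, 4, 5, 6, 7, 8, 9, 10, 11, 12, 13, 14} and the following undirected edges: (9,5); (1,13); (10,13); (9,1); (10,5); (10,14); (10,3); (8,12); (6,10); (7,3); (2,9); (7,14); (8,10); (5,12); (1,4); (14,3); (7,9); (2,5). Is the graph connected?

Component: {11}
Component: {1, 2, 3, 4, 5, 6, 7, 8, 9, 10, 12, 13, 14}
No edge joins these 2 groups, so the graph is disconnected.

No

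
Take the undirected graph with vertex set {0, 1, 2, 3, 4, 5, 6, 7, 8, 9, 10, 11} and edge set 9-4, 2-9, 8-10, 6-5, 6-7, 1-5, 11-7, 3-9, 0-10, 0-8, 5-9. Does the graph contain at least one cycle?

The graph has 12 vertices, 11 edges, and 2 connected components.
Since 11 > 12 - 2, a cycle must exist; for instance 0-10-8-0.

Yes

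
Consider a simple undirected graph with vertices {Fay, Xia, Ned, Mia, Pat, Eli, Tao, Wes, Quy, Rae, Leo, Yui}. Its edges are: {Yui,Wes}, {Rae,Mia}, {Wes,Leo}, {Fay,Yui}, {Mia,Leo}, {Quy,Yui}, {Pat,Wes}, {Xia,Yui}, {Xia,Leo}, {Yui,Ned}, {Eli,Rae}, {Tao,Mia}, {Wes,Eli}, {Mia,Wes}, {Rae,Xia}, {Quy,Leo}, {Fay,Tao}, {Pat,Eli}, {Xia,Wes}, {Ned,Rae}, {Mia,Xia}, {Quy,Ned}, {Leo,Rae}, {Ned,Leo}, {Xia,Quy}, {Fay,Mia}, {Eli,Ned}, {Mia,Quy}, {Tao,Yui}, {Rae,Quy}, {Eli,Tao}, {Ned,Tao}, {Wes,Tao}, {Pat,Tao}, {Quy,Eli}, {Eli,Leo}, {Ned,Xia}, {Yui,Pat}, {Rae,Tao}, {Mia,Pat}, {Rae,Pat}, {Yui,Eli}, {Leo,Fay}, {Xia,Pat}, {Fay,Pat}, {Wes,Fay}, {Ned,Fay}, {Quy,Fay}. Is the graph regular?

Degrees: Fay:8, Xia:8, Ned:8, Mia:8, Pat:8, Eli:8, Tao:8, Wes:8, Quy:8, Rae:8, Leo:8, Yui:8
Every vertex has degree 8, so the graph is 8-regular.

Yes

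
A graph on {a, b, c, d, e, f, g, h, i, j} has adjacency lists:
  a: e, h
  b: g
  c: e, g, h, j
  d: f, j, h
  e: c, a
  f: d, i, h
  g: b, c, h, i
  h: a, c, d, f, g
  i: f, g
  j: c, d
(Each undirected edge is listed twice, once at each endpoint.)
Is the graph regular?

Degrees: a:2, b:1, c:4, d:3, e:2, f:3, g:4, h:5, i:2, j:2
Degrees are not all equal (e.g. deg(b)=1 but deg(h)=5); not regular.

No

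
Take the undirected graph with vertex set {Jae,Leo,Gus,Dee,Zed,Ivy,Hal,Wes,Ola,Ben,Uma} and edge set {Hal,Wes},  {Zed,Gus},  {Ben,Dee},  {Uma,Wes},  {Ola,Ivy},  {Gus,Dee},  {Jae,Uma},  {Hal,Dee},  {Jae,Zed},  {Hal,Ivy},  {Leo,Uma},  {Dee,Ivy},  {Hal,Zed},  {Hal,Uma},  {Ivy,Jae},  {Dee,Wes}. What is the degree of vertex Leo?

Neighbors of Leo: Uma.

1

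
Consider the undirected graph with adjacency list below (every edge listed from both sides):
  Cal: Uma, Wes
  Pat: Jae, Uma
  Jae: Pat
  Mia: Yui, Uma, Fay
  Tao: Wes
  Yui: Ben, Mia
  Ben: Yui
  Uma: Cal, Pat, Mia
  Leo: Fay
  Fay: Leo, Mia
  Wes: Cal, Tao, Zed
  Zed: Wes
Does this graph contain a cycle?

No

The graph has 12 vertices, 11 edges, and 1 connected component.
A forest on 12 vertices with 1 component has exactly 11 edges, which matches — so no cycle.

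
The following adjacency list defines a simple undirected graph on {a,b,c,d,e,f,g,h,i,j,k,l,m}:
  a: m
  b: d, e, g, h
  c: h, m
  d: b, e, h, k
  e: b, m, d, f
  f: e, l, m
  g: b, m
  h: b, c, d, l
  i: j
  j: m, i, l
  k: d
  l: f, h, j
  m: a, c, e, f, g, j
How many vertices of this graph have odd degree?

Degrees: a:1, b:4, c:2, d:4, e:4, f:3, g:2, h:4, i:1, j:3, k:1, l:3, m:6
Odd-degree vertices: a, f, i, j, k, l.

6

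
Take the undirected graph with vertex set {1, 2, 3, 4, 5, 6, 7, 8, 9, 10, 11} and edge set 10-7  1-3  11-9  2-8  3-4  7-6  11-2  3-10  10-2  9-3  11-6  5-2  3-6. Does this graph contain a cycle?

|V| = 11, |E| = 13, number of components = 1.
One cycle is 3-9-11-2-10-3.

Yes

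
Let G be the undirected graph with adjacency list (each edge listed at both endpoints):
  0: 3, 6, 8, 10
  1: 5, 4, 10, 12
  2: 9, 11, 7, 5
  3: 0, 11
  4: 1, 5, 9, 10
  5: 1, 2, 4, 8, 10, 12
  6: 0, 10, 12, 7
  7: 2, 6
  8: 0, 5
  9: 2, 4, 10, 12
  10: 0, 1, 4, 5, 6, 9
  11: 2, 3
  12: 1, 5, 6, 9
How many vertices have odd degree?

Degrees: 0:4, 1:4, 2:4, 3:2, 4:4, 5:6, 6:4, 7:2, 8:2, 9:4, 10:6, 11:2, 12:4
Odd-degree vertices: none.

0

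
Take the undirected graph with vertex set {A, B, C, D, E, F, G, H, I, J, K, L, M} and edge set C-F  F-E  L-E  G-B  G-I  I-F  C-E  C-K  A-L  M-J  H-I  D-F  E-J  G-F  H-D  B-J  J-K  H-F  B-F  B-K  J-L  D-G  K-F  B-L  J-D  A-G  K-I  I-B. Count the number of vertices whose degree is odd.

6

Degrees: A:2, B:6, C:3, D:4, E:4, F:8, G:5, H:3, I:5, J:6, K:5, L:4, M:1
Odd-degree vertices: C, G, H, I, K, M.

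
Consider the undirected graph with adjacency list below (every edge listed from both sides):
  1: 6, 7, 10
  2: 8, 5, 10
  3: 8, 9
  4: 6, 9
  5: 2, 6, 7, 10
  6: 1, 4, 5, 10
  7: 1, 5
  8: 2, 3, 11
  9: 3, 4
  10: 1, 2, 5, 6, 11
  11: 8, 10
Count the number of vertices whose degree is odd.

Degrees: 1:3, 2:3, 3:2, 4:2, 5:4, 6:4, 7:2, 8:3, 9:2, 10:5, 11:2
Odd-degree vertices: 1, 2, 8, 10.

4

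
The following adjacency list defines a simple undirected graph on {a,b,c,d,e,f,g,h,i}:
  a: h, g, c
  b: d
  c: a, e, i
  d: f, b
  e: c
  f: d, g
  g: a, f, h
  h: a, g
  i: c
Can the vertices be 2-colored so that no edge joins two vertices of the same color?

g-h-a-g is an odd cycle (length 3), and a bipartite graph can contain only even cycles.

No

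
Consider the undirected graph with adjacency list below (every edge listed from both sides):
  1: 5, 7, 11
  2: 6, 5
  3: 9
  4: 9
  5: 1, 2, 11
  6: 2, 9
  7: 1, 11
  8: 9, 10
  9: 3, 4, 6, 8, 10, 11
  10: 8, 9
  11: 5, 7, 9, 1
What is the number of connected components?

Component: {1, 2, 3, 4, 5, 6, 7, 8, 9, 10, 11}

1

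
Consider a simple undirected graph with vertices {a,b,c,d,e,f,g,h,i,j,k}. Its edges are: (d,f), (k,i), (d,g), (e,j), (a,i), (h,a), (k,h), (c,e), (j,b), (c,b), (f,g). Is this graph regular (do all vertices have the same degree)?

Yes

Degrees: a:2, b:2, c:2, d:2, e:2, f:2, g:2, h:2, i:2, j:2, k:2
Every vertex has degree 2, so the graph is 2-regular.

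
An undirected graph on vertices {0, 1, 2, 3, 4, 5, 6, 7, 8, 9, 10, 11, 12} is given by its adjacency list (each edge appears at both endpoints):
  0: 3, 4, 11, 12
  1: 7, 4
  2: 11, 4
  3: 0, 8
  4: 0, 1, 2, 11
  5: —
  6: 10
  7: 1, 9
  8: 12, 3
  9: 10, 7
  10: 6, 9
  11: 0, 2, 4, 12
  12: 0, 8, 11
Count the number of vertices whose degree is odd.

Degrees: 0:4, 1:2, 2:2, 3:2, 4:4, 5:0, 6:1, 7:2, 8:2, 9:2, 10:2, 11:4, 12:3
Odd-degree vertices: 6, 12.

2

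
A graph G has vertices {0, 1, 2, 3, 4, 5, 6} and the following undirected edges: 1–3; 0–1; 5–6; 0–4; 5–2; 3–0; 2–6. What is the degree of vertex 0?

3

Neighbors of 0: 1, 3, 4.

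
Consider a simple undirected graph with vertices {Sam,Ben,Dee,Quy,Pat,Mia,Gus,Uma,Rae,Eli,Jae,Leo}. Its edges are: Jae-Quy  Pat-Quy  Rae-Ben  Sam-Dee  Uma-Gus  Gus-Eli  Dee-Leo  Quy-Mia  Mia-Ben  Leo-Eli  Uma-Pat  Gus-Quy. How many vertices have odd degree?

4

Degrees: Sam:1, Ben:2, Dee:2, Quy:4, Pat:2, Mia:2, Gus:3, Uma:2, Rae:1, Eli:2, Jae:1, Leo:2
Odd-degree vertices: Sam, Gus, Rae, Jae.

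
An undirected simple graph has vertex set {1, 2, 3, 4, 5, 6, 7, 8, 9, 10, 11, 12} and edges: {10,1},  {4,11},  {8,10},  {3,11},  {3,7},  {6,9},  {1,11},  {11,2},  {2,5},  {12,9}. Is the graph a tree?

The graph has 12 vertices and 10 edges.
It is not connected, so it is not a tree.

No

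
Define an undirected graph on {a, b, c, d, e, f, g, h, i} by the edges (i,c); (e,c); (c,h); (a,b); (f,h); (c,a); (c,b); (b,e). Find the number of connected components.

3

Component: {d}
Component: {g}
Component: {a, b, c, e, f, h, i}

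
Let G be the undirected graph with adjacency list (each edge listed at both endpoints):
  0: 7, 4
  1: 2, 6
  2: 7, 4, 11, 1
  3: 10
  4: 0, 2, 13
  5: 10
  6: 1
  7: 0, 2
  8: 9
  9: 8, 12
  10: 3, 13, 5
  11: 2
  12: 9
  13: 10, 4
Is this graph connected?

No

Component: {8, 9, 12}
Component: {0, 1, 2, 3, 4, 5, 6, 7, 10, 11, 13}
There are 2 separate components, so the graph is not connected.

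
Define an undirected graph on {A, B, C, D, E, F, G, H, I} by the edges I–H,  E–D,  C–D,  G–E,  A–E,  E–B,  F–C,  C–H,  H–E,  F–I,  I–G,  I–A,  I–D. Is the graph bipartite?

Yes

A valid 2-coloring puts {C, E, I} on one side and {A, B, D, F, G, H} on the other; every edge crosses between the two sides.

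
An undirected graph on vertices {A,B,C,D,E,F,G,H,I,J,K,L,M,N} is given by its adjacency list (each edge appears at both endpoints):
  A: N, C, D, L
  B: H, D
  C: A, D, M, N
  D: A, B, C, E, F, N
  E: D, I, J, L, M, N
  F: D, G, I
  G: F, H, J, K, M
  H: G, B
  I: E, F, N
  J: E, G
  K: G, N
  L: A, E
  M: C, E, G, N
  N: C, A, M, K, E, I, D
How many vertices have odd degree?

Degrees: A:4, B:2, C:4, D:6, E:6, F:3, G:5, H:2, I:3, J:2, K:2, L:2, M:4, N:7
Odd-degree vertices: F, G, I, N.

4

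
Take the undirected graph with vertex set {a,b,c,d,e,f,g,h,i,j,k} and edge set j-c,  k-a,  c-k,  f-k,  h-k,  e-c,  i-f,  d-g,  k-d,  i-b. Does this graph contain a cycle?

|V| = 11, |E| = 10, number of components = 1.
Since 10 = 11 - 1, the graph is a forest and contains no cycle.

No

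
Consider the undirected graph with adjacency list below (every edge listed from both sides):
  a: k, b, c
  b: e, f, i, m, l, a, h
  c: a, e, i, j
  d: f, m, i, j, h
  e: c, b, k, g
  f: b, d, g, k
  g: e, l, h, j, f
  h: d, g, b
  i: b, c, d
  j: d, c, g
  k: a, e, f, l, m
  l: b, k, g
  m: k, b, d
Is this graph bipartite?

Yes

Color {b, c, d, g, k} black and {a, e, f, h, i, j, l, m} white. No edge joins two same-colored vertices, so the graph is bipartite.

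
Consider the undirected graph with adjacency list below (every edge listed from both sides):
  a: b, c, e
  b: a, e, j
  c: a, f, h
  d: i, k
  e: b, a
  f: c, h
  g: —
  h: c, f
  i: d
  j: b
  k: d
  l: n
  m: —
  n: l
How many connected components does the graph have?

5

Component: {g}
Component: {m}
Component: {l, n}
Component: {d, i, k}
Component: {a, b, c, e, f, h, j}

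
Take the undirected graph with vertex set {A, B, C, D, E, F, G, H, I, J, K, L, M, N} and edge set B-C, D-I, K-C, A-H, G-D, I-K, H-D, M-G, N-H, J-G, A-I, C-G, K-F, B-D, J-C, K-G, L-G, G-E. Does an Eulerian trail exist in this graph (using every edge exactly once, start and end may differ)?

No

Degrees: A:2, B:2, C:4, D:4, E:1, F:1, G:7, H:3, I:3, J:2, K:4, L:1, M:1, N:1
Odd-degree vertices: E, F, G, H, I, L, M, N (8 total).
With 8 odd-degree vertices (more than two), no single trail can use every edge.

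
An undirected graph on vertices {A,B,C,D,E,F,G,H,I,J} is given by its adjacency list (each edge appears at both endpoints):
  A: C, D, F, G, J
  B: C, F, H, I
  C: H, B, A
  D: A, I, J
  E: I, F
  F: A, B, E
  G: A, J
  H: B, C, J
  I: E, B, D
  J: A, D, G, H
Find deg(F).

Neighbors of F: A, B, E.

3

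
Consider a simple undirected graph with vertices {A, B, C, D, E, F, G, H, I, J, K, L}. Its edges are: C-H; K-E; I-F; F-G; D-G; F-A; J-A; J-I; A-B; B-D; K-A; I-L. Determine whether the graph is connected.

Component: {C, H}
Component: {A, B, D, E, F, G, I, J, K, L}
No edge joins these 2 groups, so the graph is disconnected.

No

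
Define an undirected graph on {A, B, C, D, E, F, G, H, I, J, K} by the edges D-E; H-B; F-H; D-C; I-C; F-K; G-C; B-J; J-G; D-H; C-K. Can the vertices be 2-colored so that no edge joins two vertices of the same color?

The cycle C-D-H-F-K-C has length 5, which is odd, so the graph is not bipartite.

No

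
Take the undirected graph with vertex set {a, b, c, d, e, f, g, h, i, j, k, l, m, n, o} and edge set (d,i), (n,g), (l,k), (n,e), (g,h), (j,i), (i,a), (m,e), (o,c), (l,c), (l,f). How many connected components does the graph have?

Component: {b}
Component: {a, d, i, j}
Component: {c, f, k, l, o}
Component: {e, g, h, m, n}

4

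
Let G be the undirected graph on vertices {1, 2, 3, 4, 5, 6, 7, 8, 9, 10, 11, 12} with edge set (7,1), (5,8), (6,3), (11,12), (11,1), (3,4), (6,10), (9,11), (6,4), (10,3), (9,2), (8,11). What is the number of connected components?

2

Component: {3, 4, 6, 10}
Component: {1, 2, 5, 7, 8, 9, 11, 12}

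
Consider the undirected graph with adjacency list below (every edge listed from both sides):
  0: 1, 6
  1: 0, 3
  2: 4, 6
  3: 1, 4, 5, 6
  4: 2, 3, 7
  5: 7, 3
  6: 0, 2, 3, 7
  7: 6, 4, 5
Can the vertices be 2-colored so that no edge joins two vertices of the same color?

Yes

Color {1, 4, 5, 6} black and {0, 2, 3, 7} white. No edge joins two same-colored vertices, so the graph is bipartite.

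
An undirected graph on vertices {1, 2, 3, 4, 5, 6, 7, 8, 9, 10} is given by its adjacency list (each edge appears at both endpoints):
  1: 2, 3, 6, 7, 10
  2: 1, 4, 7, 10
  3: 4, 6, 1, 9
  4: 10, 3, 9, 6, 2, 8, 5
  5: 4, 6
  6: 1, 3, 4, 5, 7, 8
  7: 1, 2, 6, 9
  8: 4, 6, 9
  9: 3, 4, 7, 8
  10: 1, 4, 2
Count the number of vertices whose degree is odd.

Degrees: 1:5, 2:4, 3:4, 4:7, 5:2, 6:6, 7:4, 8:3, 9:4, 10:3
Odd-degree vertices: 1, 4, 8, 10.

4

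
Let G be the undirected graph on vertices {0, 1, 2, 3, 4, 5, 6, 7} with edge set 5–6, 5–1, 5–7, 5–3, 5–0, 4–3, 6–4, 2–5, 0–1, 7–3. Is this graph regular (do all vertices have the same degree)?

Degrees: 0:2, 1:2, 2:1, 3:3, 4:2, 5:6, 6:2, 7:2
Degrees are not all equal (e.g. deg(2)=1 but deg(5)=6); not regular.

No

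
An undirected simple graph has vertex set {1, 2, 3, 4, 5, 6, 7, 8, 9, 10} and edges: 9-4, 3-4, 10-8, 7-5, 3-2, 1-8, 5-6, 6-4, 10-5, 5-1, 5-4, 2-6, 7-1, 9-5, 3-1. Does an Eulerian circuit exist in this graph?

No

Degrees: 1:4, 2:2, 3:3, 4:4, 5:6, 6:3, 7:2, 8:2, 9:2, 10:2
Vertices with odd degree: 3, 6. An Eulerian circuit requires all degrees even.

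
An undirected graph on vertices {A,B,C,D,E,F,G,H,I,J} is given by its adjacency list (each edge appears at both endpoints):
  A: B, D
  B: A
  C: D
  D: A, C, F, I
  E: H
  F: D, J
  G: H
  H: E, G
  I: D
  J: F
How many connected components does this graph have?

2

Component: {E, G, H}
Component: {A, B, C, D, F, I, J}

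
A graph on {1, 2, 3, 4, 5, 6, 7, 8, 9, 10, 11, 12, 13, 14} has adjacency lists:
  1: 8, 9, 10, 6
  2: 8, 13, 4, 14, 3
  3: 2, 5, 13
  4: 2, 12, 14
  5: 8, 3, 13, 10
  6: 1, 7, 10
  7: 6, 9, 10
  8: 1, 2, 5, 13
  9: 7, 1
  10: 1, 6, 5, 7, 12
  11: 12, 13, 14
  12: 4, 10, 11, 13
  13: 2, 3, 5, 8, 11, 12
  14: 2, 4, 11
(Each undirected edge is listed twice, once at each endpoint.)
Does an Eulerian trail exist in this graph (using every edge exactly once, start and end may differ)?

No

Degrees: 1:4, 2:5, 3:3, 4:3, 5:4, 6:3, 7:3, 8:4, 9:2, 10:5, 11:3, 12:4, 13:6, 14:3
Odd-degree vertices: 2, 3, 4, 6, 7, 10, 11, 14 (8 total).
An Eulerian trail requires 0 or 2 odd-degree vertices; here there are 8.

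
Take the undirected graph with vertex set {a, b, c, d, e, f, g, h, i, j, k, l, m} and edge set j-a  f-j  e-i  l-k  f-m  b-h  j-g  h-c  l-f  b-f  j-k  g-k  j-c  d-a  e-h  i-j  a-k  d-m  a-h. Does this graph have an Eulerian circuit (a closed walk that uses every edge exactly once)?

Yes

Degrees: a:4, b:2, c:2, d:2, e:2, f:4, g:2, h:4, i:2, j:6, k:4, l:2, m:2
All degrees are even and the non-isolated vertices are connected — an Eulerian circuit exists.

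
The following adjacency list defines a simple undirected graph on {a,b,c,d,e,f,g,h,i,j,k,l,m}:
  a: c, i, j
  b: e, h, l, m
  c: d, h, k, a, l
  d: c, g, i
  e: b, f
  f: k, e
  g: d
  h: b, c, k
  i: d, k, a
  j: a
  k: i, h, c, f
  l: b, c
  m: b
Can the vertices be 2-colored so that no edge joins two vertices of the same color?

No

The cycle h-c-k-h has length 3, which is odd, so the graph is not bipartite.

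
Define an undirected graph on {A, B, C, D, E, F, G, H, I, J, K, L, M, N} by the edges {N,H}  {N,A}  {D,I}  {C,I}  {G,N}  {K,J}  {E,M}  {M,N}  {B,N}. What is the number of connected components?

Component: {F}
Component: {L}
Component: {J, K}
Component: {C, D, I}
Component: {A, B, E, G, H, M, N}

5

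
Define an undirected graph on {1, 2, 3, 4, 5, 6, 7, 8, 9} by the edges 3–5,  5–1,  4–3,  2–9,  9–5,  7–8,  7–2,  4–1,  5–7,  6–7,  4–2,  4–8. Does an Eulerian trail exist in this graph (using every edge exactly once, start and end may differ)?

Degrees: 1:2, 2:3, 3:2, 4:4, 5:4, 6:1, 7:4, 8:2, 9:2
Odd-degree vertices: 2, 6 (2 total).
The non-isolated vertices are connected and exactly 2 have odd degree, so an Eulerian trail exists (from 2 to 6).

Yes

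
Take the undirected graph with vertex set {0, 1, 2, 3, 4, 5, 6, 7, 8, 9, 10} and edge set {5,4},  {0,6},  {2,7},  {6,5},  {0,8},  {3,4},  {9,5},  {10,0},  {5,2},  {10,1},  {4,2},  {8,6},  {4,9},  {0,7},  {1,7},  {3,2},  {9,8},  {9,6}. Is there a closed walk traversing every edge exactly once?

No

Degrees: 0:4, 1:2, 2:4, 3:2, 4:4, 5:4, 6:4, 7:3, 8:3, 9:4, 10:2
7, 8 have odd degree; an Eulerian circuit needs every degree to be even, so none exists.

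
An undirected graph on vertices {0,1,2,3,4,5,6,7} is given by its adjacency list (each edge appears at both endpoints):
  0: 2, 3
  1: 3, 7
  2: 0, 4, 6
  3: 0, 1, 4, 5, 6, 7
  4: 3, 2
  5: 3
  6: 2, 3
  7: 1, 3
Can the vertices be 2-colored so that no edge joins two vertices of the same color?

No

1-3-7-1 is an odd cycle (length 3), and a bipartite graph can contain only even cycles.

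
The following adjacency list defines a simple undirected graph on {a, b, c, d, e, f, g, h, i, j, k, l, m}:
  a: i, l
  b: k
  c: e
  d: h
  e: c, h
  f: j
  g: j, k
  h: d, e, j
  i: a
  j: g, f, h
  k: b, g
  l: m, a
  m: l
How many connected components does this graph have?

Component: {a, i, l, m}
Component: {b, c, d, e, f, g, h, j, k}

2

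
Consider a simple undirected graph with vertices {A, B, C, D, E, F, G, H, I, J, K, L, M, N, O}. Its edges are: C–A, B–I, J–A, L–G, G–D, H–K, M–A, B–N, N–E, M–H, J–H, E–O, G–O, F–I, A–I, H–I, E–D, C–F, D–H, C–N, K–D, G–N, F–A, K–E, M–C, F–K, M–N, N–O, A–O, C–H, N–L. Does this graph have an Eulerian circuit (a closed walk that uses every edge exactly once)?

Degrees: A:6, B:2, C:5, D:4, E:4, F:4, G:4, H:6, I:4, J:2, K:4, L:2, M:4, N:7, O:4
Vertices with odd degree: C, N. An Eulerian circuit requires all degrees even.

No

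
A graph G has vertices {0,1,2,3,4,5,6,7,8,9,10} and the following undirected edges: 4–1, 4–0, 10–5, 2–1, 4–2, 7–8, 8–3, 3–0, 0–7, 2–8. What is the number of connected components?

4

Component: {6}
Component: {9}
Component: {5, 10}
Component: {0, 1, 2, 3, 4, 7, 8}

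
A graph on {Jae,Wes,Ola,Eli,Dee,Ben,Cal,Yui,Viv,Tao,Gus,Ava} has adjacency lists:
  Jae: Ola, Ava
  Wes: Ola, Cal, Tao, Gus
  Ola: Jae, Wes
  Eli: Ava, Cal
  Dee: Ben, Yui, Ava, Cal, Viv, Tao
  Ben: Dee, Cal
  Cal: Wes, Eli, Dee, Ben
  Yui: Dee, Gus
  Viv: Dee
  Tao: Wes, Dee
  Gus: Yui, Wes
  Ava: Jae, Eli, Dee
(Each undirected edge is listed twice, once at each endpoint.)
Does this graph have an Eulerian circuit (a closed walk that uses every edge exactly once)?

No

Degrees: Jae:2, Wes:4, Ola:2, Eli:2, Dee:6, Ben:2, Cal:4, Yui:2, Viv:1, Tao:2, Gus:2, Ava:3
Viv, Ava have odd degree; an Eulerian circuit needs every degree to be even, so none exists.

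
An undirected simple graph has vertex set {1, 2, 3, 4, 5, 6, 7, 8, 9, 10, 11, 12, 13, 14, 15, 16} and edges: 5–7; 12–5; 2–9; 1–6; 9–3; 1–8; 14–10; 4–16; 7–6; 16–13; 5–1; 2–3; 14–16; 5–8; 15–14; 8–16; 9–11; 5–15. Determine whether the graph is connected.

No

Component: {2, 3, 9, 11}
Component: {1, 4, 5, 6, 7, 8, 10, 12, 13, 14, 15, 16}
There are 2 separate components, so the graph is not connected.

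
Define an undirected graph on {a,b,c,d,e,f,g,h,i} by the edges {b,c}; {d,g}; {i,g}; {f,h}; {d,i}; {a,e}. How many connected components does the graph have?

4

Component: {a, e}
Component: {b, c}
Component: {f, h}
Component: {d, g, i}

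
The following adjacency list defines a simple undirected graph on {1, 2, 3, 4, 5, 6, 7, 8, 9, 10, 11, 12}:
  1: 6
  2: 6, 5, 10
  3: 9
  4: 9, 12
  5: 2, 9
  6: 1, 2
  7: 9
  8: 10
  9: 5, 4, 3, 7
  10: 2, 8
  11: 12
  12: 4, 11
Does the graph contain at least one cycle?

|V| = 12, |E| = 11, number of components = 1.
Since 11 = 12 - 1, the graph is a forest and contains no cycle.

No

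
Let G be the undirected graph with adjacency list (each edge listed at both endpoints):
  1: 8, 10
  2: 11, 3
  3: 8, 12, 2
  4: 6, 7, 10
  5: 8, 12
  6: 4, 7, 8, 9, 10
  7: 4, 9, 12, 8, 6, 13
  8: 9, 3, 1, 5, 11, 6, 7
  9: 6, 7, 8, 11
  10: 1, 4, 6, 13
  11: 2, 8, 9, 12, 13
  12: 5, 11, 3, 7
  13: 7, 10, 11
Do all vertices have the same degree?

Degrees: 1:2, 2:2, 3:3, 4:3, 5:2, 6:5, 7:6, 8:7, 9:4, 10:4, 11:5, 12:4, 13:3
Degrees are not all equal (e.g. deg(1)=2 but deg(8)=7); not regular.

No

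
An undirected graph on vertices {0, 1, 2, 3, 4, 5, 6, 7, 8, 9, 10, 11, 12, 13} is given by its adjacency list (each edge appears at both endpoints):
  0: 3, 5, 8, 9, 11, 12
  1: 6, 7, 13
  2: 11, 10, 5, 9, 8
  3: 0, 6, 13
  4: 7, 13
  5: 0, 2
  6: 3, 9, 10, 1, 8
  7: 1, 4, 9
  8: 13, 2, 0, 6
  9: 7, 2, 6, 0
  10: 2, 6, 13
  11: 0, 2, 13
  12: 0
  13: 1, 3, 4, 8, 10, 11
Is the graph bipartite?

Yes

A valid 2-coloring puts {1, 3, 4, 5, 8, 9, 10, 11, 12} on one side and {0, 2, 6, 7, 13} on the other; every edge crosses between the two sides.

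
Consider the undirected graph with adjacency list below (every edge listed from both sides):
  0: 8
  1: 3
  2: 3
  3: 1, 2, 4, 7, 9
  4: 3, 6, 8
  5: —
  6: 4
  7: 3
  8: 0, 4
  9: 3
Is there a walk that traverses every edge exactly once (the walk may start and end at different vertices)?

No

Degrees: 0:1, 1:1, 2:1, 3:5, 4:3, 5:0, 6:1, 7:1, 8:2, 9:1
Odd-degree vertices: 0, 1, 2, 3, 4, 6, 7, 9 (8 total).
With 8 odd-degree vertices (more than two), no single trail can use every edge.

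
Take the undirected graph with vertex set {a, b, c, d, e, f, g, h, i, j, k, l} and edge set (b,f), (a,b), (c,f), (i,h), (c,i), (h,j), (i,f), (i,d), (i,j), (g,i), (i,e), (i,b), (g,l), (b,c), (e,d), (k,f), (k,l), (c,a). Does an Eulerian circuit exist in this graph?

Yes

Degrees: a:2, b:4, c:4, d:2, e:2, f:4, g:2, h:2, i:8, j:2, k:2, l:2
All degrees are even and the non-isolated vertices are connected — an Eulerian circuit exists.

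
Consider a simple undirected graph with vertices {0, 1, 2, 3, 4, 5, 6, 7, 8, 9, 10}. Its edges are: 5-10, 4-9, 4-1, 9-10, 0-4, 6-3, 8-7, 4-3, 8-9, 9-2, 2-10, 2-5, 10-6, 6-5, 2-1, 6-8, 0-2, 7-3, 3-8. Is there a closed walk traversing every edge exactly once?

Degrees: 0:2, 1:2, 2:5, 3:4, 4:4, 5:3, 6:4, 7:2, 8:4, 9:4, 10:4
2, 5 have odd degree; an Eulerian circuit needs every degree to be even, so none exists.

No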